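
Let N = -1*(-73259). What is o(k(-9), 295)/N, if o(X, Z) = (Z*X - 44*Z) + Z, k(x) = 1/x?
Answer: -114460/659331 ≈ -0.17360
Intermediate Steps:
o(X, Z) = -43*Z + X*Z (o(X, Z) = (X*Z - 44*Z) + Z = (-44*Z + X*Z) + Z = -43*Z + X*Z)
N = 73259
o(k(-9), 295)/N = (295*(-43 + 1/(-9)))/73259 = (295*(-43 - ⅑))*(1/73259) = (295*(-388/9))*(1/73259) = -114460/9*1/73259 = -114460/659331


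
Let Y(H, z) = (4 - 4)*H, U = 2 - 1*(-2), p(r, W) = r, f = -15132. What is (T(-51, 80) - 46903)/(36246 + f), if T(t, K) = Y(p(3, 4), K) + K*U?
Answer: -46583/21114 ≈ -2.2063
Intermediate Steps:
U = 4 (U = 2 + 2 = 4)
Y(H, z) = 0 (Y(H, z) = 0*H = 0)
T(t, K) = 4*K (T(t, K) = 0 + K*4 = 0 + 4*K = 4*K)
(T(-51, 80) - 46903)/(36246 + f) = (4*80 - 46903)/(36246 - 15132) = (320 - 46903)/21114 = -46583*1/21114 = -46583/21114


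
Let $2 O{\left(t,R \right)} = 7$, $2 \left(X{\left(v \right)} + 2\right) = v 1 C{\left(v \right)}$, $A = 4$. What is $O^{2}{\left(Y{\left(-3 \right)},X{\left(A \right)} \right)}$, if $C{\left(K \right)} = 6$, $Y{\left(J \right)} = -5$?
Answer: $\frac{49}{4} \approx 12.25$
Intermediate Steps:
$X{\left(v \right)} = -2 + 3 v$ ($X{\left(v \right)} = -2 + \frac{v 1 \cdot 6}{2} = -2 + \frac{v 6}{2} = -2 + \frac{6 v}{2} = -2 + 3 v$)
$O{\left(t,R \right)} = \frac{7}{2}$ ($O{\left(t,R \right)} = \frac{1}{2} \cdot 7 = \frac{7}{2}$)
$O^{2}{\left(Y{\left(-3 \right)},X{\left(A \right)} \right)} = \left(\frac{7}{2}\right)^{2} = \frac{49}{4}$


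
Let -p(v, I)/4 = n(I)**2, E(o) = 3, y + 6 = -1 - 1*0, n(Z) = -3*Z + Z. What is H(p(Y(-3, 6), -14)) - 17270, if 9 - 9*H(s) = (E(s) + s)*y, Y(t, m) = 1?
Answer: -177352/9 ≈ -19706.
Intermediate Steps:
n(Z) = -2*Z
y = -7 (y = -6 + (-1 - 1*0) = -6 + (-1 + 0) = -6 - 1 = -7)
p(v, I) = -16*I**2 (p(v, I) = -4*4*I**2 = -16*I**2)
H(s) = 10/3 + 7*s/9 (H(s) = 1 - (3 + s)*(-7)/9 = 1 - (-21 - 7*s)/9 = 1 + (7/3 + 7*s/9) = 10/3 + 7*s/9)
H(p(Y(-3, 6), -14)) - 17270 = (10/3 + 7*(-16*(-14)**2)/9) - 17270 = (10/3 + 7*(-16*196)/9) - 17270 = (10/3 + (7/9)*(-3136)) - 17270 = (10/3 - 21952/9) - 17270 = -21922/9 - 17270 = -177352/9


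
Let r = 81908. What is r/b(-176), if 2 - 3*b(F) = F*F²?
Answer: 122862/2725889 ≈ 0.045072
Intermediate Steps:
b(F) = ⅔ - F³/3 (b(F) = ⅔ - F*F²/3 = ⅔ - F³/3)
r/b(-176) = 81908/(⅔ - ⅓*(-176)³) = 81908/(⅔ - ⅓*(-5451776)) = 81908/(⅔ + 5451776/3) = 81908/(5451778/3) = 81908*(3/5451778) = 122862/2725889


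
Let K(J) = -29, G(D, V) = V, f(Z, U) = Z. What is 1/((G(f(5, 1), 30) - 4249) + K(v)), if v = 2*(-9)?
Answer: -1/4248 ≈ -0.00023540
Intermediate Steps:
v = -18
1/((G(f(5, 1), 30) - 4249) + K(v)) = 1/((30 - 4249) - 29) = 1/(-4219 - 29) = 1/(-4248) = -1/4248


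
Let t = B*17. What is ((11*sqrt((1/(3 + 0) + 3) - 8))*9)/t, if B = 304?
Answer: 33*I*sqrt(42)/5168 ≈ 0.041382*I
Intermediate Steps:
t = 5168 (t = 304*17 = 5168)
((11*sqrt((1/(3 + 0) + 3) - 8))*9)/t = ((11*sqrt((1/(3 + 0) + 3) - 8))*9)/5168 = ((11*sqrt((1/3 + 3) - 8))*9)*(1/5168) = ((11*sqrt(10/3 - 8))*9)*(1/5168) = ((11*sqrt(-14/3))*9)*(1/5168) = ((11*(I*sqrt(42)/3))*9)*(1/5168) = ((11*I*sqrt(42)/3)*9)*(1/5168) = (33*I*sqrt(42))*(1/5168) = 33*I*sqrt(42)/5168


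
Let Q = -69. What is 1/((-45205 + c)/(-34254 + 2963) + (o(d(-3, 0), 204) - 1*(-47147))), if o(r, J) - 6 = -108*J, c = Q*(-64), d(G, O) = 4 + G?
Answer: 31291/786102000 ≈ 3.9805e-5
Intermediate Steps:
c = 4416 (c = -69*(-64) = 4416)
o(r, J) = 6 - 108*J
1/((-45205 + c)/(-34254 + 2963) + (o(d(-3, 0), 204) - 1*(-47147))) = 1/((-45205 + 4416)/(-34254 + 2963) + ((6 - 108*204) - 1*(-47147))) = 1/(-40789/(-31291) + ((6 - 22032) + 47147)) = 1/(-40789*(-1/31291) + (-22026 + 47147)) = 1/(40789/31291 + 25121) = 1/(786102000/31291) = 31291/786102000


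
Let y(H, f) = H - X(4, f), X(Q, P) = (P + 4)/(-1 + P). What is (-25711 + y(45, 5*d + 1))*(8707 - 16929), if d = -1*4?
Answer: 422064037/2 ≈ 2.1103e+8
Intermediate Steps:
d = -4
X(Q, P) = (4 + P)/(-1 + P)
y(H, f) = H - (4 + f)/(-1 + f)
(-25711 + y(45, 5*d + 1))*(8707 - 16929) = (-25711 + (-4 - (5*(-4) + 1) + 45*(-1 + (5*(-4) + 1)))/(-1 + (5*(-4) + 1)))*(8707 - 16929) = (-25711 + (-4 - (-20 + 1) + 45*(-1 + (-20 + 1)))/(-1 + (-20 + 1)))*(-8222) = (-25711 + (-4 - 1*(-19) + 45*(-1 - 19))/(-1 - 19))*(-8222) = (-25711 + (-4 + 19 + 45*(-20))/(-20))*(-8222) = (-25711 - (-4 + 19 - 900)/20)*(-8222) = (-25711 - 1/20*(-885))*(-8222) = (-25711 + 177/4)*(-8222) = -102667/4*(-8222) = 422064037/2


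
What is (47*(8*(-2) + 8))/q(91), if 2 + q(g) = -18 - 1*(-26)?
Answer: -188/3 ≈ -62.667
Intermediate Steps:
q(g) = 6 (q(g) = -2 + (-18 - 1*(-26)) = -2 + (-18 + 26) = -2 + 8 = 6)
(47*(8*(-2) + 8))/q(91) = (47*(8*(-2) + 8))/6 = (47*(-16 + 8))*(1/6) = (47*(-8))*(1/6) = -376*1/6 = -188/3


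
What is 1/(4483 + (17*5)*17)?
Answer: 1/5928 ≈ 0.00016869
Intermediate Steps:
1/(4483 + (17*5)*17) = 1/(4483 + 85*17) = 1/(4483 + 1445) = 1/5928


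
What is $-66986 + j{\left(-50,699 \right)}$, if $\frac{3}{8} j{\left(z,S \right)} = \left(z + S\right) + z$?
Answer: $- \frac{196166}{3} \approx -65389.0$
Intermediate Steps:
$j{\left(z,S \right)} = \frac{8 S}{3} + \frac{16 z}{3}$ ($j{\left(z,S \right)} = \frac{8 \left(\left(z + S\right) + z\right)}{3} = \frac{8 \left(\left(S + z\right) + z\right)}{3} = \frac{8 \left(S + 2 z\right)}{3} = \frac{8 S}{3} + \frac{16 z}{3}$)
$-66986 + j{\left(-50,699 \right)} = -66986 + \left(\frac{8}{3} \cdot 699 + \frac{16}{3} \left(-50\right)\right) = -66986 + \left(1864 - \frac{800}{3}\right) = -66986 + \frac{4792}{3} = - \frac{196166}{3}$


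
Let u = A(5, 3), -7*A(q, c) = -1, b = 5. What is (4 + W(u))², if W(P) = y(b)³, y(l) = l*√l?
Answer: 1953141 + 5000*√5 ≈ 1.9643e+6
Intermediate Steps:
A(q, c) = ⅐ (A(q, c) = -⅐*(-1) = ⅐)
u = ⅐ ≈ 0.14286
y(l) = l^(3/2)
W(P) = 625*√5 (W(P) = (5^(3/2))³ = (5*√5)³ = 625*√5)
(4 + W(u))² = (4 + 625*√5)²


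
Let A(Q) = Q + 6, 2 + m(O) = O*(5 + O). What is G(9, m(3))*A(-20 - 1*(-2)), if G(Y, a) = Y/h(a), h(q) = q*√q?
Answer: -27*√22/121 ≈ -1.0466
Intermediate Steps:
m(O) = -2 + O*(5 + O)
h(q) = q^(3/2)
G(Y, a) = Y/a^(3/2) (G(Y, a) = Y/(a^(3/2)) = Y/a^(3/2))
A(Q) = 6 + Q
G(9, m(3))*A(-20 - 1*(-2)) = (9/(-2 + 3² + 5*3)^(3/2))*(6 + (-20 - 1*(-2))) = (9/(-2 + 9 + 15)^(3/2))*(6 + (-20 + 2)) = (9/22^(3/2))*(6 - 18) = (9*(√22/484))*(-12) = (9*√22/484)*(-12) = -27*√22/121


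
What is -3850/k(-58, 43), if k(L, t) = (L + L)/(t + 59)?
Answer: 98175/29 ≈ 3385.3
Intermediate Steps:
k(L, t) = 2*L/(59 + t) (k(L, t) = (2*L)/(59 + t) = 2*L/(59 + t))
-3850/k(-58, 43) = -3850/(2*(-58)/(59 + 43)) = -3850/(2*(-58)/102) = -3850/(2*(-58)*(1/102)) = -3850/(-58/51) = -3850*(-51/58) = 98175/29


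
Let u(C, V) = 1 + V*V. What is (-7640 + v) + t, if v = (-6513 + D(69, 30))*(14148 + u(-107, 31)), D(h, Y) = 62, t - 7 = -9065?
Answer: -97491308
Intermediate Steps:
t = -9058 (t = 7 - 9065 = -9058)
u(C, V) = 1 + V**2
v = -97474610 (v = (-6513 + 62)*(14148 + (1 + 31**2)) = -6451*(14148 + (1 + 961)) = -6451*(14148 + 962) = -6451*15110 = -97474610)
(-7640 + v) + t = (-7640 - 97474610) - 9058 = -97482250 - 9058 = -97491308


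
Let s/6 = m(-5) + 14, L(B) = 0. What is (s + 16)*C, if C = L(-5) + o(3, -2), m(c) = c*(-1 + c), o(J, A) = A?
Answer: -560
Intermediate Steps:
s = 264 (s = 6*(-5*(-1 - 5) + 14) = 6*(-5*(-6) + 14) = 6*(30 + 14) = 6*44 = 264)
C = -2 (C = 0 - 2 = -2)
(s + 16)*C = (264 + 16)*(-2) = 280*(-2) = -560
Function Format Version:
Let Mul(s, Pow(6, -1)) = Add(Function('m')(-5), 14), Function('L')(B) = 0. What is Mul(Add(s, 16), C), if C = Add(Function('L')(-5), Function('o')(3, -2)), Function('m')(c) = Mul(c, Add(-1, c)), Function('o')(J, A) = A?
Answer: -560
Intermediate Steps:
s = 264 (s = Mul(6, Add(Mul(-5, Add(-1, -5)), 14)) = Mul(6, Add(Mul(-5, -6), 14)) = Mul(6, Add(30, 14)) = Mul(6, 44) = 264)
C = -2 (C = Add(0, -2) = -2)
Mul(Add(s, 16), C) = Mul(Add(264, 16), -2) = Mul(280, -2) = -560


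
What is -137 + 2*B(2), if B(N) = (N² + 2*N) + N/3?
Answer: -359/3 ≈ -119.67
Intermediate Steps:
B(N) = N² + 7*N/3 (B(N) = (N² + 2*N) + N*(⅓) = (N² + 2*N) + N/3 = N² + 7*N/3)
-137 + 2*B(2) = -137 + 2*((⅓)*2*(7 + 3*2)) = -137 + 2*((⅓)*2*(7 + 6)) = -137 + 2*((⅓)*2*13) = -137 + 2*(26/3) = -137 + 52/3 = -359/3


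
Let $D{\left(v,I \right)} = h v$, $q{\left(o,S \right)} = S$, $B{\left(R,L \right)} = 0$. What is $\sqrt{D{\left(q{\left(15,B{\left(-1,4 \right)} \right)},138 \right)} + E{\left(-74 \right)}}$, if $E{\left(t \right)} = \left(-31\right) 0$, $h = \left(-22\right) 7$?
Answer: $0$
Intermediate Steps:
$h = -154$
$E{\left(t \right)} = 0$
$D{\left(v,I \right)} = - 154 v$
$\sqrt{D{\left(q{\left(15,B{\left(-1,4 \right)} \right)},138 \right)} + E{\left(-74 \right)}} = \sqrt{\left(-154\right) 0 + 0} = \sqrt{0 + 0} = \sqrt{0} = 0$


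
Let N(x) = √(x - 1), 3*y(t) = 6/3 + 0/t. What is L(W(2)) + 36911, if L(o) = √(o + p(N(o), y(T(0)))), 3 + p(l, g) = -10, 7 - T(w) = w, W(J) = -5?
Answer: 36911 + 3*I*√2 ≈ 36911.0 + 4.2426*I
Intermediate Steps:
T(w) = 7 - w
y(t) = ⅔ (y(t) = (6/3 + 0/t)/3 = (6*(⅓) + 0)/3 = (2 + 0)/3 = (⅓)*2 = ⅔)
N(x) = √(-1 + x)
p(l, g) = -13 (p(l, g) = -3 - 10 = -13)
L(o) = √(-13 + o) (L(o) = √(o - 13) = √(-13 + o))
L(W(2)) + 36911 = √(-13 - 5) + 36911 = √(-18) + 36911 = 3*I*√2 + 36911 = 36911 + 3*I*√2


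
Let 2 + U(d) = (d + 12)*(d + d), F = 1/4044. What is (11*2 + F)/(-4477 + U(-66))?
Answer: 88969/10712556 ≈ 0.0083051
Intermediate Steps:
F = 1/4044 ≈ 0.00024728
U(d) = -2 + 2*d*(12 + d) (U(d) = -2 + (d + 12)*(d + d) = -2 + (12 + d)*(2*d) = -2 + 2*d*(12 + d))
(11*2 + F)/(-4477 + U(-66)) = (11*2 + 1/4044)/(-4477 + (-2 + 2*(-66)² + 24*(-66))) = (22 + 1/4044)/(-4477 + (-2 + 2*4356 - 1584)) = 88969/(4044*(-4477 + (-2 + 8712 - 1584))) = 88969/(4044*(-4477 + 7126)) = (88969/4044)/2649 = (88969/4044)*(1/2649) = 88969/10712556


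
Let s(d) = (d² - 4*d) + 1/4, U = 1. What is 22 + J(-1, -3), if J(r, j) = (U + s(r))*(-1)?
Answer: 63/4 ≈ 15.750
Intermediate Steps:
s(d) = ¼ + d² - 4*d (s(d) = (d² - 4*d) + ¼ = ¼ + d² - 4*d)
J(r, j) = -5/4 - r² + 4*r (J(r, j) = (1 + (¼ + r² - 4*r))*(-1) = (5/4 + r² - 4*r)*(-1) = -5/4 - r² + 4*r)
22 + J(-1, -3) = 22 + (-5/4 - 1*(-1)² + 4*(-1)) = 22 + (-5/4 - 1*1 - 4) = 22 + (-5/4 - 1 - 4) = 22 - 25/4 = 63/4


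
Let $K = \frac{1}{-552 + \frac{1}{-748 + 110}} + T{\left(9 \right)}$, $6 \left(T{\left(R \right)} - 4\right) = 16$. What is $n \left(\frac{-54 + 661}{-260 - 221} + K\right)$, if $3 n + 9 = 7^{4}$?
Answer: $\frac{505210233176}{117274941} \approx 4307.9$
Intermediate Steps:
$T{\left(R \right)} = \frac{20}{3}$ ($T{\left(R \right)} = 4 + \frac{1}{6} \cdot 16 = 4 + \frac{8}{3} = \frac{20}{3}$)
$n = \frac{2392}{3}$ ($n = -3 + \frac{7^{4}}{3} = -3 + \frac{1}{3} \cdot 2401 = -3 + \frac{2401}{3} = \frac{2392}{3} \approx 797.33$)
$K = \frac{7041626}{1056531}$ ($K = \frac{1}{-552 + \frac{1}{-748 + 110}} + \frac{20}{3} = \frac{1}{-552 + \frac{1}{-638}} + \frac{20}{3} = \frac{1}{-552 - \frac{1}{638}} + \frac{20}{3} = \frac{1}{- \frac{352177}{638}} + \frac{20}{3} = - \frac{638}{352177} + \frac{20}{3} = \frac{7041626}{1056531} \approx 6.6649$)
$n \left(\frac{-54 + 661}{-260 - 221} + K\right) = \frac{2392 \left(\frac{-54 + 661}{-260 - 221} + \frac{7041626}{1056531}\right)}{3} = \frac{2392 \left(\frac{607}{-481} + \frac{7041626}{1056531}\right)}{3} = \frac{2392 \left(607 \left(- \frac{1}{481}\right) + \frac{7041626}{1056531}\right)}{3} = \frac{2392 \left(- \frac{607}{481} + \frac{7041626}{1056531}\right)}{3} = \frac{2392}{3} \cdot \frac{2745707789}{508191411} = \frac{505210233176}{117274941}$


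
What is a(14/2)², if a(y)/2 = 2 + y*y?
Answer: 10404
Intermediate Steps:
a(y) = 4 + 2*y² (a(y) = 2*(2 + y*y) = 2*(2 + y²) = 4 + 2*y²)
a(14/2)² = (4 + 2*(14/2)²)² = (4 + 2*(14*(½))²)² = (4 + 2*7²)² = (4 + 2*49)² = (4 + 98)² = 102² = 10404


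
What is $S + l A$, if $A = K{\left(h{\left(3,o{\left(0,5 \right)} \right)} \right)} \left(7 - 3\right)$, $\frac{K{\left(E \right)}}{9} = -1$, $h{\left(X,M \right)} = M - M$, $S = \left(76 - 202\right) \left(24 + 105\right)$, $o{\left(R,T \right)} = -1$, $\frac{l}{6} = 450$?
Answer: $-113454$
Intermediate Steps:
$l = 2700$ ($l = 6 \cdot 450 = 2700$)
$S = -16254$ ($S = \left(-126\right) 129 = -16254$)
$h{\left(X,M \right)} = 0$
$K{\left(E \right)} = -9$ ($K{\left(E \right)} = 9 \left(-1\right) = -9$)
$A = -36$ ($A = - 9 \left(7 - 3\right) = \left(-9\right) 4 = -36$)
$S + l A = -16254 + 2700 \left(-36\right) = -16254 - 97200 = -113454$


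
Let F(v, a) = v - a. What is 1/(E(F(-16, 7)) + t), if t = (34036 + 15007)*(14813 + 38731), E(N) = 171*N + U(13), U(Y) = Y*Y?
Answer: 1/2625954628 ≈ 3.8081e-10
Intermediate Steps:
U(Y) = Y**2
E(N) = 169 + 171*N (E(N) = 171*N + 13**2 = 171*N + 169 = 169 + 171*N)
t = 2625958392 (t = 49043*53544 = 2625958392)
1/(E(F(-16, 7)) + t) = 1/((169 + 171*(-16 - 1*7)) + 2625958392) = 1/((169 + 171*(-16 - 7)) + 2625958392) = 1/((169 + 171*(-23)) + 2625958392) = 1/((169 - 3933) + 2625958392) = 1/(-3764 + 2625958392) = 1/2625954628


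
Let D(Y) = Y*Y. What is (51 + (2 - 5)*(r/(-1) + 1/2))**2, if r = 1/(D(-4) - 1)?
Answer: 247009/100 ≈ 2470.1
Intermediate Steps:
D(Y) = Y**2
r = 1/15 (r = 1/((-4)**2 - 1) = 1/(16 - 1) = 1/15 ≈ 0.066667)
(51 + (2 - 5)*(r/(-1) + 1/2))**2 = (51 + (2 - 5)*((1/15)/(-1) + 1/2))**2 = (51 - 3*((1/15)*(-1) + 1*(1/2)))**2 = (51 - 3*(-1/15 + 1/2))**2 = (51 - 3*13/30)**2 = (51 - 13/10)**2 = (497/10)**2 = 247009/100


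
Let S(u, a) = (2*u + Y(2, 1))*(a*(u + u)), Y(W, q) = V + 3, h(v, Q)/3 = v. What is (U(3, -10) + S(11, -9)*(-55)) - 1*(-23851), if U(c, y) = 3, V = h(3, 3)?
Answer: 394114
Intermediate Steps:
h(v, Q) = 3*v
V = 9 (V = 3*3 = 9)
Y(W, q) = 12 (Y(W, q) = 9 + 3 = 12)
S(u, a) = 2*a*u*(12 + 2*u) (S(u, a) = (2*u + 12)*(a*(u + u)) = (12 + 2*u)*(a*(2*u)) = (12 + 2*u)*(2*a*u) = 2*a*u*(12 + 2*u))
(U(3, -10) + S(11, -9)*(-55)) - 1*(-23851) = (3 + (4*(-9)*11*(6 + 11))*(-55)) - 1*(-23851) = (3 + (4*(-9)*11*17)*(-55)) + 23851 = (3 - 6732*(-55)) + 23851 = (3 + 370260) + 23851 = 370263 + 23851 = 394114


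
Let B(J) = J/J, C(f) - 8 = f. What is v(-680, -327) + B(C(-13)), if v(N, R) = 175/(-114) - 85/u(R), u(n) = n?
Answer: -3419/12426 ≈ -0.27515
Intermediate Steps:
C(f) = 8 + f
v(N, R) = -175/114 - 85/R (v(N, R) = 175/(-114) - 85/R = 175*(-1/114) - 85/R = -175/114 - 85/R)
B(J) = 1
v(-680, -327) + B(C(-13)) = (-175/114 - 85/(-327)) + 1 = (-175/114 - 85*(-1/327)) + 1 = (-175/114 + 85/327) + 1 = -15845/12426 + 1 = -3419/12426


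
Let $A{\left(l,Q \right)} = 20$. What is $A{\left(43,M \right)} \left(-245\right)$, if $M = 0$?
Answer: $-4900$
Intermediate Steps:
$A{\left(43,M \right)} \left(-245\right) = 20 \left(-245\right) = -4900$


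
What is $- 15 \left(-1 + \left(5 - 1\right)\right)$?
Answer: $-45$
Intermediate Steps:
$- 15 \left(-1 + \left(5 - 1\right)\right) = - 15 \left(-1 + 4\right) = \left(-15\right) 3 = -45$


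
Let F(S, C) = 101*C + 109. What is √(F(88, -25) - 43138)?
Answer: I*√45554 ≈ 213.43*I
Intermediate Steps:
F(S, C) = 109 + 101*C
√(F(88, -25) - 43138) = √((109 + 101*(-25)) - 43138) = √((109 - 2525) - 43138) = √(-2416 - 43138) = √(-45554) = I*√45554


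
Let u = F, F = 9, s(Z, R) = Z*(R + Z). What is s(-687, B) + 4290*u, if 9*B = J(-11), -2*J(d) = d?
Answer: 3060955/6 ≈ 5.1016e+5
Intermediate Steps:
J(d) = -d/2
B = 11/18 (B = (-1/2*(-11))/9 = (1/9)*(11/2) = 11/18 ≈ 0.61111)
u = 9
s(-687, B) + 4290*u = -687*(11/18 - 687) + 4290*9 = -687*(-12355/18) + 38610 = 2829295/6 + 38610 = 3060955/6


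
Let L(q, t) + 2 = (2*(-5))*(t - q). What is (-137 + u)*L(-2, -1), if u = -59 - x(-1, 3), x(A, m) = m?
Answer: 2388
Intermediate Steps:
L(q, t) = -2 - 10*t + 10*q (L(q, t) = -2 + (2*(-5))*(t - q) = -2 - 10*(t - q) = -2 + (-10*t + 10*q) = -2 - 10*t + 10*q)
u = -62 (u = -59 - 1*3 = -59 - 3 = -62)
(-137 + u)*L(-2, -1) = (-137 - 62)*(-2 - 10*(-1) + 10*(-2)) = -199*(-2 + 10 - 20) = -199*(-12) = 2388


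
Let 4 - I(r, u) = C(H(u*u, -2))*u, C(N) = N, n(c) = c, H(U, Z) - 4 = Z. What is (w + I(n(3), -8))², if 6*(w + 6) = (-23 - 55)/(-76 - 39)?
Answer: 2634129/13225 ≈ 199.18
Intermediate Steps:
H(U, Z) = 4 + Z
w = -677/115 (w = -6 + ((-23 - 55)/(-76 - 39))/6 = -6 + (-78/(-115))/6 = -6 + (-78*(-1/115))/6 = -6 + (⅙)*(78/115) = -6 + 13/115 = -677/115 ≈ -5.8870)
I(r, u) = 4 - 2*u (I(r, u) = 4 - (4 - 2)*u = 4 - 2*u)
(w + I(n(3), -8))² = (-677/115 + (4 - 2*(-8)))² = (-677/115 + (4 + 16))² = (-677/115 + 20)² = (1623/115)² = 2634129/13225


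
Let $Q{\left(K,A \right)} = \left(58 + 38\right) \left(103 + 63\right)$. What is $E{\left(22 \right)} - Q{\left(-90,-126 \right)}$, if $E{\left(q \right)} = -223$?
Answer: $-16159$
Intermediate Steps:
$Q{\left(K,A \right)} = 15936$ ($Q{\left(K,A \right)} = 96 \cdot 166 = 15936$)
$E{\left(22 \right)} - Q{\left(-90,-126 \right)} = -223 - 15936 = -16159$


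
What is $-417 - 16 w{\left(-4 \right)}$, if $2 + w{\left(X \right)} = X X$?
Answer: $-641$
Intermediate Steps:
$w{\left(X \right)} = -2 + X^{2}$ ($w{\left(X \right)} = -2 + X X = -2 + X^{2}$)
$-417 - 16 w{\left(-4 \right)} = -417 - 16 \left(-2 + \left(-4\right)^{2}\right) = -417 - 16 \left(-2 + 16\right) = -417 - 16 \cdot 14 = -417 - 224 = -641$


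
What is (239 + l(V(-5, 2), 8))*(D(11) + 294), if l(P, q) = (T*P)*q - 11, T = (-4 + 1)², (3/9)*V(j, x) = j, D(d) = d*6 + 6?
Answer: -311832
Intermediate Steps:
D(d) = 6 + 6*d (D(d) = 6*d + 6 = 6 + 6*d)
V(j, x) = 3*j
T = 9 (T = (-3)² = 9)
l(P, q) = -11 + 9*P*q (l(P, q) = (9*P)*q - 11 = 9*P*q - 11 = -11 + 9*P*q)
(239 + l(V(-5, 2), 8))*(D(11) + 294) = (239 + (-11 + 9*(3*(-5))*8))*((6 + 6*11) + 294) = (239 + (-11 + 9*(-15)*8))*((6 + 66) + 294) = (239 + (-11 - 1080))*(72 + 294) = (239 - 1091)*366 = -852*366 = -311832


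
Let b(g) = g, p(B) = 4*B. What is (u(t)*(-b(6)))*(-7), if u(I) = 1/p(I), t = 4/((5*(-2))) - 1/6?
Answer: -315/17 ≈ -18.529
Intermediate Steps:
t = -17/30 (t = 4/(-10) - 1*⅙ = 4*(-⅒) - ⅙ = -⅖ - ⅙ = -17/30 ≈ -0.56667)
u(I) = 1/(4*I)
(u(t)*(-b(6)))*(-7) = ((1/(4*(-17/30)))*(-1*6))*(-7) = (((¼)*(-30/17))*(-6))*(-7) = -15/34*(-6)*(-7) = (45/17)*(-7) = -315/17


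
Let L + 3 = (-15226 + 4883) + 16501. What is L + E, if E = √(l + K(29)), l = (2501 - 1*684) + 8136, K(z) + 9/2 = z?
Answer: 6155 + √39910/2 ≈ 6254.9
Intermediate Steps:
K(z) = -9/2 + z
L = 6155 (L = -3 + ((-15226 + 4883) + 16501) = -3 + (-10343 + 16501) = -3 + 6158 = 6155)
l = 9953 (l = (2501 - 684) + 8136 = 1817 + 8136 = 9953)
E = √39910/2 (E = √(9953 + (-9/2 + 29)) = √(9953 + 49/2) = √(19955/2) = √39910/2 ≈ 99.887)
L + E = 6155 + √39910/2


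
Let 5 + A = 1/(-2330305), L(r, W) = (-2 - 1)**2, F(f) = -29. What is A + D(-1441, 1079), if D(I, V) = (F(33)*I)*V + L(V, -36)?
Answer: 105074233102174/2330305 ≈ 4.5090e+7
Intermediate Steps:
L(r, W) = 9 (L(r, W) = (-3)**2 = 9)
D(I, V) = 9 - 29*I*V (D(I, V) = (-29*I)*V + 9 = -29*I*V + 9 = 9 - 29*I*V)
A = -11651526/2330305 (A = -5 + 1/(-2330305) = -5 - 1/2330305 = -11651526/2330305 ≈ -5.0000)
A + D(-1441, 1079) = -11651526/2330305 + (9 - 29*(-1441)*1079) = -11651526/2330305 + (9 + 45090331) = -11651526/2330305 + 45090340 = 105074233102174/2330305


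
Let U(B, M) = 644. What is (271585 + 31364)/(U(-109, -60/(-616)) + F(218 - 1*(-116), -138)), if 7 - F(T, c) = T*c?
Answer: 100983/15581 ≈ 6.4812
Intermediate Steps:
F(T, c) = 7 - T*c
(271585 + 31364)/(U(-109, -60/(-616)) + F(218 - 1*(-116), -138)) = (271585 + 31364)/(644 + (7 - 1*(218 - 1*(-116))*(-138))) = 302949/(644 + (7 - 1*(218 + 116)*(-138))) = 302949/(644 + (7 - 1*334*(-138))) = 302949/(644 + (7 + 46092)) = 302949/(644 + 46099) = 302949/46743 = 302949*(1/46743) = 100983/15581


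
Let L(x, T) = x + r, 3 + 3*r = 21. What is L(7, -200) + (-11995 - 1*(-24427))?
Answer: 12445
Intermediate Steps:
r = 6 (r = -1 + (⅓)*21 = -1 + 7 = 6)
L(x, T) = 6 + x (L(x, T) = x + 6 = 6 + x)
L(7, -200) + (-11995 - 1*(-24427)) = (6 + 7) + (-11995 - 1*(-24427)) = 13 + (-11995 + 24427) = 13 + 12432 = 12445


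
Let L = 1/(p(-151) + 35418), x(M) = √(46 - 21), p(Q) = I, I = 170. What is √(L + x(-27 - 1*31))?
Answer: √1583141077/17794 ≈ 2.2361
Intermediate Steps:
p(Q) = 170
x(M) = 5 (x(M) = √25 = 5)
L = 1/35588 (L = 1/(170 + 35418) = 1/35588 ≈ 2.8099e-5)
√(L + x(-27 - 1*31)) = √(1/35588 + 5) = √(177941/35588) = √1583141077/17794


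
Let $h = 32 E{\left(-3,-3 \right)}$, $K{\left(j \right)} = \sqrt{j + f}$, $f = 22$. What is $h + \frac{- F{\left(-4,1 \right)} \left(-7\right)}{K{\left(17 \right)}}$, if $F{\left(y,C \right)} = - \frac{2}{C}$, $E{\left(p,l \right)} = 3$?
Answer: $96 - \frac{14 \sqrt{39}}{39} \approx 93.758$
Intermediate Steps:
$K{\left(j \right)} = \sqrt{22 + j}$ ($K{\left(j \right)} = \sqrt{j + 22} = \sqrt{22 + j}$)
$h = 96$ ($h = 32 \cdot 3 = 96$)
$h + \frac{- F{\left(-4,1 \right)} \left(-7\right)}{K{\left(17 \right)}} = 96 + \frac{- \frac{-2}{1} \left(-7\right)}{\sqrt{22 + 17}} = 96 + \frac{- \left(-2\right) 1 \left(-7\right)}{\sqrt{39}} = 96 + \left(-1\right) \left(-2\right) \left(-7\right) \frac{\sqrt{39}}{39} = 96 + 2 \left(-7\right) \frac{\sqrt{39}}{39} = 96 - 14 \frac{\sqrt{39}}{39} = 96 - \frac{14 \sqrt{39}}{39}$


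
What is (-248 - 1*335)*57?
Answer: -33231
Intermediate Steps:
(-248 - 1*335)*57 = (-248 - 335)*57 = -583*57 = -33231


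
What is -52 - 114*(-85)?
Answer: 9638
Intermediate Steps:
-52 - 114*(-85) = -52 + 9690 = 9638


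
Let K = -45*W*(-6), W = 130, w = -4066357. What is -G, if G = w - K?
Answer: 4101457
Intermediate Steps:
K = 35100 (K = -45*130*(-6) = -5850*(-6) = -1*(-35100) = 35100)
G = -4101457 (G = -4066357 - 1*35100 = -4066357 - 35100 = -4101457)
-G = -1*(-4101457) = 4101457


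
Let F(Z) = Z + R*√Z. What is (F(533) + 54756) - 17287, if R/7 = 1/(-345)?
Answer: 38002 - 7*√533/345 ≈ 38002.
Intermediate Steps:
R = -7/345 (R = 7/(-345) = 7*(-1/345) = -7/345 ≈ -0.020290)
F(Z) = Z - 7*√Z/345
(F(533) + 54756) - 17287 = ((533 - 7*√533/345) + 54756) - 17287 = (55289 - 7*√533/345) - 17287 = 38002 - 7*√533/345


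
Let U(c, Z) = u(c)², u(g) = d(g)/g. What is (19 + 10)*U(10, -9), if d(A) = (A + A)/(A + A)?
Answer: 29/100 ≈ 0.29000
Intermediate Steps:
d(A) = 1 (d(A) = (2*A)/((2*A)) = (2*A)*(1/(2*A)) = 1)
u(g) = 1/g
U(c, Z) = c⁻² (U(c, Z) = (1/c)² = c⁻²)
(19 + 10)*U(10, -9) = (19 + 10)/10² = 29*(1/100) = 29/100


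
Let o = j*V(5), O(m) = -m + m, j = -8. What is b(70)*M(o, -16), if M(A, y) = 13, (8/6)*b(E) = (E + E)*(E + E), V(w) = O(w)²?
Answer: 191100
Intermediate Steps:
O(m) = 0
V(w) = 0 (V(w) = 0² = 0)
o = 0 (o = -8*0 = 0)
b(E) = 3*E² (b(E) = 3*((E + E)*(E + E))/4 = 3*((2*E)*(2*E))/4 = 3*(4*E²)/4 = 3*E²)
b(70)*M(o, -16) = (3*70²)*13 = (3*4900)*13 = 14700*13 = 191100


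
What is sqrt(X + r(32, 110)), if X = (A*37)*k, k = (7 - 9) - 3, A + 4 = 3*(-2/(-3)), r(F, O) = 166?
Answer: 2*sqrt(134) ≈ 23.152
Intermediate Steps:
A = -2 (A = -4 + 3*(-2/(-3)) = -4 + 3*(-2*(-1/3)) = -4 + 3*(2/3) = -4 + 2 = -2)
k = -5 (k = -2 - 3 = -5)
X = 370 (X = -2*37*(-5) = -74*(-5) = 370)
sqrt(X + r(32, 110)) = sqrt(370 + 166) = sqrt(536) = 2*sqrt(134)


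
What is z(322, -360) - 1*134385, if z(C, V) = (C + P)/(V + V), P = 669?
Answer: -96758191/720 ≈ -1.3439e+5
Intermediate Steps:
z(C, V) = (669 + C)/(2*V) (z(C, V) = (C + 669)/(V + V) = (669 + C)/((2*V)) = (669 + C)*(1/(2*V)) = (669 + C)/(2*V))
z(322, -360) - 1*134385 = (½)*(669 + 322)/(-360) - 1*134385 = (½)*(-1/360)*991 - 134385 = -991/720 - 134385 = -96758191/720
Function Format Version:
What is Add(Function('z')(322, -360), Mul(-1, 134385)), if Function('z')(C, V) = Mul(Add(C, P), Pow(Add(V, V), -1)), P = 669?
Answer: Rational(-96758191, 720) ≈ -1.3439e+5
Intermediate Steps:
Function('z')(C, V) = Mul(Rational(1, 2), Pow(V, -1), Add(669, C)) (Function('z')(C, V) = Mul(Add(C, 669), Pow(Add(V, V), -1)) = Mul(Add(669, C), Pow(Mul(2, V), -1)) = Mul(Add(669, C), Mul(Rational(1, 2), Pow(V, -1))) = Mul(Rational(1, 2), Pow(V, -1), Add(669, C)))
Add(Function('z')(322, -360), Mul(-1, 134385)) = Add(Mul(Rational(1, 2), Pow(-360, -1), Add(669, 322)), Mul(-1, 134385)) = Add(Mul(Rational(1, 2), Rational(-1, 360), 991), -134385) = Add(Rational(-991, 720), -134385) = Rational(-96758191, 720)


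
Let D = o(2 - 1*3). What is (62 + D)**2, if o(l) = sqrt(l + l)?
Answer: (62 + I*sqrt(2))**2 ≈ 3842.0 + 175.36*I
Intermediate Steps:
o(l) = sqrt(2)*sqrt(l) (o(l) = sqrt(2*l) = sqrt(2)*sqrt(l))
D = I*sqrt(2) (D = sqrt(2)*sqrt(2 - 1*3) = sqrt(2)*sqrt(2 - 3) = sqrt(2)*sqrt(-1) = sqrt(2)*I = I*sqrt(2) ≈ 1.4142*I)
(62 + D)**2 = (62 + I*sqrt(2))**2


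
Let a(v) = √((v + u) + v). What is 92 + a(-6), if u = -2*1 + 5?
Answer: 92 + 3*I ≈ 92.0 + 3.0*I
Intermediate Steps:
u = 3 (u = -2 + 5 = 3)
a(v) = √(3 + 2*v) (a(v) = √((v + 3) + v) = √((3 + v) + v) = √(3 + 2*v))
92 + a(-6) = 92 + √(3 + 2*(-6)) = 92 + √(3 - 12) = 92 + √(-9) = 92 + 3*I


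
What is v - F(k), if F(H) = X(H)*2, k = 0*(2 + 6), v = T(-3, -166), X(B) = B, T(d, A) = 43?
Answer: 43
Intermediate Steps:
v = 43
k = 0 (k = 0*8 = 0)
F(H) = 2*H (F(H) = H*2 = 2*H)
v - F(k) = 43 - 2*0 = 43 - 1*0 = 43 + 0 = 43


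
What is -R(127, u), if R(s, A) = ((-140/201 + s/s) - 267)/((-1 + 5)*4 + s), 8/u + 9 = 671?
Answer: 53606/28743 ≈ 1.8650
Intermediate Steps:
u = 4/331 (u = 8/(-9 + 671) = 8/662 = 8*(1/662) = 4/331 ≈ 0.012085)
R(s, A) = -53606/(201*(16 + s)) (R(s, A) = ((-140*1/201 + 1) - 267)/(4*4 + s) = ((-140/201 + 1) - 267)/(16 + s) = (61/201 - 267)/(16 + s) = -53606/(201*(16 + s)))
-R(127, u) = -(-53606)/(3216 + 201*127) = -(-53606)/(3216 + 25527) = -(-53606)/28743 = -1*(-53606/28743) = 53606/28743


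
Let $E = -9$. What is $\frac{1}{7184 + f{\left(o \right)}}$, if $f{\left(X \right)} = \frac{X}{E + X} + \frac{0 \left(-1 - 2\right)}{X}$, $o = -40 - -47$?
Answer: $\frac{2}{14361} \approx 0.00013927$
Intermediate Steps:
$o = 7$ ($o = -40 + 47 = 7$)
$f{\left(X \right)} = \frac{X}{-9 + X}$ ($f{\left(X \right)} = \frac{X}{-9 + X} + \frac{0 \left(-1 - 2\right)}{X} = \frac{X}{-9 + X} + \frac{0 \left(-3\right)}{X} = \frac{X}{-9 + X} + \frac{0}{X} = \frac{X}{-9 + X} + 0 = \frac{X}{-9 + X}$)
$\frac{1}{7184 + f{\left(o \right)}} = \frac{1}{7184 + \frac{7}{-9 + 7}} = \frac{1}{7184 + \frac{7}{-2}} = \frac{1}{7184 + 7 \left(- \frac{1}{2}\right)} = \frac{1}{7184 - \frac{7}{2}} = \frac{1}{\frac{14361}{2}} = \frac{2}{14361}$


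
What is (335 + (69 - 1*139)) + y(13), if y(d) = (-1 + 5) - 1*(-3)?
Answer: 272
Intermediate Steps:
y(d) = 7 (y(d) = 4 + 3 = 7)
(335 + (69 - 1*139)) + y(13) = (335 + (69 - 1*139)) + 7 = (335 + (69 - 139)) + 7 = (335 - 70) + 7 = 265 + 7 = 272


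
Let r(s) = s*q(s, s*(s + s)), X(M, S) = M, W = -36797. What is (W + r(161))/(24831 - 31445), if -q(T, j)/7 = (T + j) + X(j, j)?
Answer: 58535056/3307 ≈ 17700.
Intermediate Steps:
q(T, j) = -14*j - 7*T (q(T, j) = -7*((T + j) + j) = -7*(T + 2*j) = -14*j - 7*T)
r(s) = s*(-28*s**2 - 7*s) (r(s) = s*(-14*s*(s + s) - 7*s) = s*(-14*s*2*s - 7*s) = s*(-28*s**2 - 7*s))
(W + r(161))/(24831 - 31445) = (-36797 + 161**2*(-7 - 28*161))/(24831 - 31445) = (-36797 + 25921*(-7 - 4508))/(-6614) = (-36797 + 25921*(-4515))*(-1/6614) = (-36797 - 117033315)*(-1/6614) = -117070112*(-1/6614) = 58535056/3307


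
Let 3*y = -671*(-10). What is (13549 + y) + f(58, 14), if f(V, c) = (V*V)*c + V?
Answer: 188819/3 ≈ 62940.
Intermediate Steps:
f(V, c) = V + c*V² (f(V, c) = V²*c + V = c*V² + V = V + c*V²)
y = 6710/3 (y = (-671*(-10))/3 = (⅓)*6710 = 6710/3 ≈ 2236.7)
(13549 + y) + f(58, 14) = (13549 + 6710/3) + 58*(1 + 58*14) = 47357/3 + 58*(1 + 812) = 47357/3 + 58*813 = 47357/3 + 47154 = 188819/3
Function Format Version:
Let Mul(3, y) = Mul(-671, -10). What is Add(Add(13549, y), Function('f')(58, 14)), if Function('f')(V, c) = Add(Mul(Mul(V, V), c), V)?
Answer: Rational(188819, 3) ≈ 62940.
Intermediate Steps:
Function('f')(V, c) = Add(V, Mul(c, Pow(V, 2))) (Function('f')(V, c) = Add(Mul(Pow(V, 2), c), V) = Add(Mul(c, Pow(V, 2)), V) = Add(V, Mul(c, Pow(V, 2))))
y = Rational(6710, 3) (y = Mul(Rational(1, 3), Mul(-671, -10)) = Mul(Rational(1, 3), 6710) = Rational(6710, 3) ≈ 2236.7)
Add(Add(13549, y), Function('f')(58, 14)) = Add(Add(13549, Rational(6710, 3)), Mul(58, Add(1, Mul(58, 14)))) = Add(Rational(47357, 3), Mul(58, Add(1, 812))) = Add(Rational(47357, 3), Mul(58, 813)) = Add(Rational(47357, 3), 47154) = Rational(188819, 3)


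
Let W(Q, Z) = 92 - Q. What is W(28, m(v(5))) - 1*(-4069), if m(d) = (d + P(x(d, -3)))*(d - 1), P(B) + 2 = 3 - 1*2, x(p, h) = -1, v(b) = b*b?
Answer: 4133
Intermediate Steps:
v(b) = b²
P(B) = -1 (P(B) = -2 + (3 - 1*2) = -2 + (3 - 2) = -2 + 1 = -1)
m(d) = (-1 + d)² (m(d) = (d - 1)*(d - 1) = (-1 + d)*(-1 + d) = (-1 + d)²)
W(28, m(v(5))) - 1*(-4069) = (92 - 1*28) - 1*(-4069) = (92 - 28) + 4069 = 64 + 4069 = 4133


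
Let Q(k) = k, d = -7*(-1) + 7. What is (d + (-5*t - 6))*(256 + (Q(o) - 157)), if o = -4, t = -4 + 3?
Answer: 1235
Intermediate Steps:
t = -1
d = 14 (d = 7 + 7 = 14)
(d + (-5*t - 6))*(256 + (Q(o) - 157)) = (14 + (-5*(-1) - 6))*(256 + (-4 - 157)) = (14 + (5 - 6))*(256 - 161) = (14 - 1)*95 = 13*95 = 1235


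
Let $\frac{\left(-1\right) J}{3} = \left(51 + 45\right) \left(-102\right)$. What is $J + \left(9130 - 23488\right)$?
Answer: $15018$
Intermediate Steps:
$J = 29376$ ($J = - 3 \left(51 + 45\right) \left(-102\right) = - 3 \cdot 96 \left(-102\right) = \left(-3\right) \left(-9792\right) = 29376$)
$J + \left(9130 - 23488\right) = 29376 + \left(9130 - 23488\right) = 29376 - 14358 = 15018$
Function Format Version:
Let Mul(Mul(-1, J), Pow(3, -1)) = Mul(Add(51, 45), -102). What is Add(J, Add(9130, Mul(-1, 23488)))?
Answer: 15018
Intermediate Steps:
J = 29376 (J = Mul(-3, Mul(Add(51, 45), -102)) = Mul(-3, Mul(96, -102)) = Mul(-3, -9792) = 29376)
Add(J, Add(9130, Mul(-1, 23488))) = Add(29376, Add(9130, Mul(-1, 23488))) = Add(29376, Add(9130, -23488)) = Add(29376, -14358) = 15018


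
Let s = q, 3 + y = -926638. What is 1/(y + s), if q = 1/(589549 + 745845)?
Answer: -1335394/1237430831553 ≈ -1.0792e-6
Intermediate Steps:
q = 1/1335394 ≈ 7.4884e-7
y = -926641 (y = -3 - 926638 = -926641)
s = 1/1335394 ≈ 7.4884e-7
1/(y + s) = 1/(-926641 + 1/1335394) = 1/(-1237430831553/1335394) = -1335394/1237430831553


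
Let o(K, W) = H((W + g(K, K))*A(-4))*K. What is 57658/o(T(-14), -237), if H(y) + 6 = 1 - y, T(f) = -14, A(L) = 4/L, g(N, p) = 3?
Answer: 28829/1673 ≈ 17.232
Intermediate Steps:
H(y) = -5 - y (H(y) = -6 + (1 - y) = -5 - y)
o(K, W) = K*(-2 + W) (o(K, W) = (-5 - (W + 3)*4/(-4))*K = (-5 - (3 + W)*4*(-¼))*K = (-5 - (3 + W)*(-1))*K = (-5 - (-3 - W))*K = (-5 + (3 + W))*K = (-2 + W)*K = K*(-2 + W))
57658/o(T(-14), -237) = 57658/((-14*(-2 - 237))) = 57658/((-14*(-239))) = 57658/3346 = 57658*(1/3346) = 28829/1673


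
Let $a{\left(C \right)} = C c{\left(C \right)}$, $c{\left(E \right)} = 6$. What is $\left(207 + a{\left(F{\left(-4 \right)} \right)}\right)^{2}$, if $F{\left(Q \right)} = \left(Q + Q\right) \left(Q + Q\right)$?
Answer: $349281$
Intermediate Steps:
$F{\left(Q \right)} = 4 Q^{2}$ ($F{\left(Q \right)} = 2 Q 2 Q = 4 Q^{2}$)
$a{\left(C \right)} = 6 C$ ($a{\left(C \right)} = C 6 = 6 C$)
$\left(207 + a{\left(F{\left(-4 \right)} \right)}\right)^{2} = \left(207 + 6 \cdot 4 \left(-4\right)^{2}\right)^{2} = \left(207 + 6 \cdot 4 \cdot 16\right)^{2} = \left(207 + 6 \cdot 64\right)^{2} = \left(207 + 384\right)^{2} = 591^{2} = 349281$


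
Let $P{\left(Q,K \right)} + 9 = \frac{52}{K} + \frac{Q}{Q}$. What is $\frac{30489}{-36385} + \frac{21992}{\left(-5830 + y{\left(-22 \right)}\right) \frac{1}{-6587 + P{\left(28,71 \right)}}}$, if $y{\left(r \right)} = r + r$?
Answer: $\frac{17028429706007}{689750445} \approx 24688.0$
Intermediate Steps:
$y{\left(r \right)} = 2 r$
$P{\left(Q,K \right)} = -8 + \frac{52}{K}$ ($P{\left(Q,K \right)} = -9 + \left(\frac{52}{K} + \frac{Q}{Q}\right) = -9 + \left(\frac{52}{K} + 1\right) = -9 + \left(1 + \frac{52}{K}\right) = -8 + \frac{52}{K}$)
$\frac{30489}{-36385} + \frac{21992}{\left(-5830 + y{\left(-22 \right)}\right) \frac{1}{-6587 + P{\left(28,71 \right)}}} = \frac{30489}{-36385} + \frac{21992}{\left(-5830 + 2 \left(-22\right)\right) \frac{1}{-6587 - \left(8 - \frac{52}{71}\right)}} = 30489 \left(- \frac{1}{36385}\right) + \frac{21992}{\left(-5830 - 44\right) \frac{1}{-6587 + \left(-8 + 52 \cdot \frac{1}{71}\right)}} = - \frac{30489}{36385} + \frac{21992}{\left(-5874\right) \frac{1}{-6587 + \left(-8 + \frac{52}{71}\right)}} = - \frac{30489}{36385} + \frac{21992}{\left(-5874\right) \frac{1}{-6587 - \frac{516}{71}}} = - \frac{30489}{36385} + \frac{21992}{\left(-5874\right) \frac{1}{- \frac{468193}{71}}} = - \frac{30489}{36385} + \frac{21992}{\left(-5874\right) \left(- \frac{71}{468193}\right)} = - \frac{30489}{36385} + \frac{21992}{\frac{37914}{42563}} = - \frac{30489}{36385} + 21992 \cdot \frac{42563}{37914} = - \frac{30489}{36385} + \frac{468022748}{18957} = \frac{17028429706007}{689750445}$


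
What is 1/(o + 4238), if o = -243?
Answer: 1/3995 ≈ 0.00025031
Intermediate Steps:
1/(o + 4238) = 1/(-243 + 4238) = 1/3995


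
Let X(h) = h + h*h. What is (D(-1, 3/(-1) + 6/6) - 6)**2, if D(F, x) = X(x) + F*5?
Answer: 81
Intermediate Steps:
X(h) = h + h**2
D(F, x) = 5*F + x*(1 + x) (D(F, x) = x*(1 + x) + F*5 = x*(1 + x) + 5*F = 5*F + x*(1 + x))
(D(-1, 3/(-1) + 6/6) - 6)**2 = ((5*(-1) + (3/(-1) + 6/6)*(1 + (3/(-1) + 6/6))) - 6)**2 = ((-5 + (3*(-1) + 6*(1/6))*(1 + (3*(-1) + 6*(1/6)))) - 6)**2 = ((-5 + (-3 + 1)*(1 + (-3 + 1))) - 6)**2 = ((-5 - 2*(1 - 2)) - 6)**2 = ((-5 - 2*(-1)) - 6)**2 = ((-5 + 2) - 6)**2 = (-3 - 6)**2 = (-9)**2 = 81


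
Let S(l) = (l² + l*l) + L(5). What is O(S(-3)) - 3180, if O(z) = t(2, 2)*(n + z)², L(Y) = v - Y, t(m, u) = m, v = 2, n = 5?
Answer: -2380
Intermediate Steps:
L(Y) = 2 - Y
S(l) = -3 + 2*l² (S(l) = (l² + l*l) + (2 - 1*5) = (l² + l²) + (2 - 5) = 2*l² - 3 = -3 + 2*l²)
O(z) = 2*(5 + z)²
O(S(-3)) - 3180 = 2*(5 + (-3 + 2*(-3)²))² - 3180 = 2*(5 + (-3 + 2*9))² - 3180 = 2*(5 + (-3 + 18))² - 3180 = 2*(5 + 15)² - 3180 = 2*20² - 3180 = 2*400 - 3180 = 800 - 3180 = -2380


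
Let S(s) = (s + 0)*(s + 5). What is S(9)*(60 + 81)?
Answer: 17766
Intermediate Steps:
S(s) = s*(5 + s)
S(9)*(60 + 81) = (9*(5 + 9))*(60 + 81) = (9*14)*141 = 126*141 = 17766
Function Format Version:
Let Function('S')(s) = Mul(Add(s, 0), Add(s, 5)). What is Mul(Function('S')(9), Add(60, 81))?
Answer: 17766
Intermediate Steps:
Function('S')(s) = Mul(s, Add(5, s))
Mul(Function('S')(9), Add(60, 81)) = Mul(Mul(9, Add(5, 9)), Add(60, 81)) = Mul(Mul(9, 14), 141) = Mul(126, 141) = 17766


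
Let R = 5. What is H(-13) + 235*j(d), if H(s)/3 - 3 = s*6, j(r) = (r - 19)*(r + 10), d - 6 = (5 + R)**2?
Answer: 2371395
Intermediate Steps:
d = 106 (d = 6 + (5 + 5)**2 = 6 + 10**2 = 6 + 100 = 106)
j(r) = (-19 + r)*(10 + r)
H(s) = 9 + 18*s (H(s) = 9 + 3*(s*6) = 9 + 3*(6*s) = 9 + 18*s)
H(-13) + 235*j(d) = (9 + 18*(-13)) + 235*(-190 + 106**2 - 9*106) = (9 - 234) + 235*(-190 + 11236 - 954) = -225 + 235*10092 = -225 + 2371620 = 2371395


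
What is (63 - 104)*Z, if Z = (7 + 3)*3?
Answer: -1230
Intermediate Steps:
Z = 30 (Z = 10*3 = 30)
(63 - 104)*Z = (63 - 104)*30 = -41*30 = -1230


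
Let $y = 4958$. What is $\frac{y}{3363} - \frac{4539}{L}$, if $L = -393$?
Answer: $\frac{5737717}{440553} \approx 13.024$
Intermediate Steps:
$\frac{y}{3363} - \frac{4539}{L} = \frac{4958}{3363} - \frac{4539}{-393} = 4958 \cdot \frac{1}{3363} - - \frac{1513}{131} = \frac{4958}{3363} + \frac{1513}{131} = \frac{5737717}{440553}$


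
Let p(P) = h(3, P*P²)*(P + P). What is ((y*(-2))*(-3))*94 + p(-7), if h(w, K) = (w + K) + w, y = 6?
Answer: 8102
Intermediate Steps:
h(w, K) = K + 2*w (h(w, K) = (K + w) + w = K + 2*w)
p(P) = 2*P*(6 + P³) (p(P) = (P*P² + 2*3)*(P + P) = (P³ + 6)*(2*P) = (6 + P³)*(2*P) = 2*P*(6 + P³))
((y*(-2))*(-3))*94 + p(-7) = ((6*(-2))*(-3))*94 + 2*(-7)*(6 + (-7)³) = -12*(-3)*94 + 2*(-7)*(6 - 343) = 36*94 + 2*(-7)*(-337) = 3384 + 4718 = 8102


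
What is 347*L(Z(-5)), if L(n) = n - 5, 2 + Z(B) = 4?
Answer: -1041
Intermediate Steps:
Z(B) = 2 (Z(B) = -2 + 4 = 2)
L(n) = -5 + n
347*L(Z(-5)) = 347*(-5 + 2) = 347*(-3) = -1041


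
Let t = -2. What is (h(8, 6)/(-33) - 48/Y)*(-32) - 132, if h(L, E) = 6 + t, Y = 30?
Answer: -12692/165 ≈ -76.921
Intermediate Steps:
h(L, E) = 4 (h(L, E) = 6 - 2 = 4)
(h(8, 6)/(-33) - 48/Y)*(-32) - 132 = (4/(-33) - 48/30)*(-32) - 132 = (4*(-1/33) - 48*1/30)*(-32) - 132 = (-4/33 - 8/5)*(-32) - 132 = -284/165*(-32) - 132 = 9088/165 - 132 = -12692/165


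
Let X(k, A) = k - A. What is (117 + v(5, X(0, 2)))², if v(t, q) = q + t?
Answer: 14400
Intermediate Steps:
(117 + v(5, X(0, 2)))² = (117 + ((0 - 1*2) + 5))² = (117 + ((0 - 2) + 5))² = (117 + (-2 + 5))² = (117 + 3)² = 120² = 14400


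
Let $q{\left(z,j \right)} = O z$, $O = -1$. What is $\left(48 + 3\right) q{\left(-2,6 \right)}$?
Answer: $102$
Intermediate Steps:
$q{\left(z,j \right)} = - z$
$\left(48 + 3\right) q{\left(-2,6 \right)} = \left(48 + 3\right) \left(\left(-1\right) \left(-2\right)\right) = 51 \cdot 2 = 102$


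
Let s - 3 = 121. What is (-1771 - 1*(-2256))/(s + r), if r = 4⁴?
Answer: 97/76 ≈ 1.2763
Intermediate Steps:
s = 124 (s = 3 + 121 = 124)
r = 256
(-1771 - 1*(-2256))/(s + r) = (-1771 - 1*(-2256))/(124 + 256) = (-1771 + 2256)/380 = (1/380)*485 = 97/76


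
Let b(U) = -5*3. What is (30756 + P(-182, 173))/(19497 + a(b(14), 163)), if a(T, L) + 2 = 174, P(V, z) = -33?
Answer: 30723/19669 ≈ 1.5620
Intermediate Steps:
b(U) = -15
a(T, L) = 172 (a(T, L) = -2 + 174 = 172)
(30756 + P(-182, 173))/(19497 + a(b(14), 163)) = (30756 - 33)/(19497 + 172) = 30723/19669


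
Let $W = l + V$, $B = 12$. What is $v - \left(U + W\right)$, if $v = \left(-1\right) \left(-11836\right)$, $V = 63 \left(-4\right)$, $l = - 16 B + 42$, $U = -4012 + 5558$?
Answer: $10692$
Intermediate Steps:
$U = 1546$
$l = -150$ ($l = \left(-16\right) 12 + 42 = -192 + 42 = -150$)
$V = -252$
$v = 11836$
$W = -402$ ($W = -150 - 252 = -402$)
$v - \left(U + W\right) = 11836 - \left(1546 - 402\right) = 11836 - 1144 = 10692$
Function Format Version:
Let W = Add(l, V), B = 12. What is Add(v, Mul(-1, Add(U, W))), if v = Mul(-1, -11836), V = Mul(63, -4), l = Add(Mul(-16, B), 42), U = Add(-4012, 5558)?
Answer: 10692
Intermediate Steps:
U = 1546
l = -150 (l = Add(Mul(-16, 12), 42) = Add(-192, 42) = -150)
V = -252
v = 11836
W = -402 (W = Add(-150, -252) = -402)
Add(v, Mul(-1, Add(U, W))) = Add(11836, Mul(-1, Add(1546, -402))) = Add(11836, Mul(-1, 1144)) = Add(11836, -1144) = 10692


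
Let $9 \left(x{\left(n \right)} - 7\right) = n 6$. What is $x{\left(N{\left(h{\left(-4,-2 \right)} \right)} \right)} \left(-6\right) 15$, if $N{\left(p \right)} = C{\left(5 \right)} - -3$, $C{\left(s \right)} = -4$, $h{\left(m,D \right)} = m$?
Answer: $-570$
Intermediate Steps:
$N{\left(p \right)} = -1$ ($N{\left(p \right)} = -4 - -3 = -4 + 3 = -1$)
$x{\left(n \right)} = 7 + \frac{2 n}{3}$ ($x{\left(n \right)} = 7 + \frac{n 6}{9} = 7 + \frac{6 n}{9} = 7 + \frac{2 n}{3}$)
$x{\left(N{\left(h{\left(-4,-2 \right)} \right)} \right)} \left(-6\right) 15 = \left(7 + \frac{2}{3} \left(-1\right)\right) \left(-6\right) 15 = \left(7 - \frac{2}{3}\right) \left(-6\right) 15 = \frac{19}{3} \left(-6\right) 15 = \left(-38\right) 15 = -570$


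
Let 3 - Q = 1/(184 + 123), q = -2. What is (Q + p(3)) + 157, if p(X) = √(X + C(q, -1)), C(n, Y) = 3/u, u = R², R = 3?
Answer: 49119/307 + √30/3 ≈ 161.82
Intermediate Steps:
Q = 920/307 (Q = 3 - 1/(184 + 123) = 3 - 1/307 = 920/307 ≈ 2.9967)
u = 9 (u = 3² = 9)
C(n, Y) = ⅓ (C(n, Y) = 3/9 = 3*(⅑) = ⅓)
p(X) = √(⅓ + X) (p(X) = √(X + ⅓) = √(⅓ + X))
(Q + p(3)) + 157 = (920/307 + √(3 + 9*3)/3) + 157 = (920/307 + √(3 + 27)/3) + 157 = (920/307 + √30/3) + 157 = 49119/307 + √30/3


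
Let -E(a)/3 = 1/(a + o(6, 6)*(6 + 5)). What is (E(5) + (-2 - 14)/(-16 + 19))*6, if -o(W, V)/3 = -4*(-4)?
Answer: -16718/523 ≈ -31.966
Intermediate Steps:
o(W, V) = -48 (o(W, V) = -(-12)*(-4) = -3*16 = -48)
E(a) = -3/(-528 + a) (E(a) = -3/(a - 48*(6 + 5)) = -3/(a - 48*11) = -3/(a - 528) = -3/(-528 + a))
(E(5) + (-2 - 14)/(-16 + 19))*6 = (-3/(-528 + 5) + (-2 - 14)/(-16 + 19))*6 = (-3/(-523) - 16/3)*6 = (-3*(-1/523) - 16*⅓)*6 = (3/523 - 16/3)*6 = -8359/1569*6 = -16718/523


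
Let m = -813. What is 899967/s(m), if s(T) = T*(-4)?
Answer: 299989/1084 ≈ 276.74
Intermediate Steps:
s(T) = -4*T
899967/s(m) = 899967/((-4*(-813))) = 899967/3252 = 899967*(1/3252) = 299989/1084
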